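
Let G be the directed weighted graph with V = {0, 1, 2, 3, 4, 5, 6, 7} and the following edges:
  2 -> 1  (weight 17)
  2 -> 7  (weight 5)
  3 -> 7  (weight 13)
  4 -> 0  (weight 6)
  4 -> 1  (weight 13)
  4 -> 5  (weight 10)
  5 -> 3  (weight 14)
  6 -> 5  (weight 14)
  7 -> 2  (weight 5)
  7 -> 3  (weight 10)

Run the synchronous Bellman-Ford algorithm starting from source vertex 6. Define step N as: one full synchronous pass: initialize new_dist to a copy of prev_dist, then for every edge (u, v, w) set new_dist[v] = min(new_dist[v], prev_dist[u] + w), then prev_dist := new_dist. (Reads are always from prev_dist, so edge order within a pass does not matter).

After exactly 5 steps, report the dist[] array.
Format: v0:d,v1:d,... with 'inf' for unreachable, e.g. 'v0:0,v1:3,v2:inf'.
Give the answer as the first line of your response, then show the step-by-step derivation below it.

v0:inf,v1:63,v2:46,v3:28,v4:inf,v5:14,v6:0,v7:41

step 1: dist = v0:inf,v1:inf,v2:inf,v3:inf,v4:inf,v5:14,v6:0,v7:inf
step 2: dist = v0:inf,v1:inf,v2:inf,v3:28,v4:inf,v5:14,v6:0,v7:inf
step 3: dist = v0:inf,v1:inf,v2:inf,v3:28,v4:inf,v5:14,v6:0,v7:41
step 4: dist = v0:inf,v1:inf,v2:46,v3:28,v4:inf,v5:14,v6:0,v7:41
step 5: dist = v0:inf,v1:63,v2:46,v3:28,v4:inf,v5:14,v6:0,v7:41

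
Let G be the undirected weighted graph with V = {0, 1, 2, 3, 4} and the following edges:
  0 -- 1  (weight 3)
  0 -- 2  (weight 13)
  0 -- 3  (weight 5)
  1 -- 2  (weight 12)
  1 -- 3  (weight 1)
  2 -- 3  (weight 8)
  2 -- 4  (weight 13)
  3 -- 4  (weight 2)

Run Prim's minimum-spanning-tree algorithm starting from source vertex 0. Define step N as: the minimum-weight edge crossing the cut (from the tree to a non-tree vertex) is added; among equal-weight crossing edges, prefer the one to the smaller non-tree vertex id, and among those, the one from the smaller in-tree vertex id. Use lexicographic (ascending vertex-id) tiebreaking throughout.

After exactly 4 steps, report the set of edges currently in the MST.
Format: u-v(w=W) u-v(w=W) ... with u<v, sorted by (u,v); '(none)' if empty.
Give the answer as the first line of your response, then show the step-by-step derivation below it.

0-1(w=3) 1-3(w=1) 2-3(w=8) 3-4(w=2)

step 1: add edge 0-1 (w=3); MST = {0-1(w=3)}
step 2: add edge 1-3 (w=1); MST = {0-1(w=3) 1-3(w=1)}
step 3: add edge 3-4 (w=2); MST = {0-1(w=3) 1-3(w=1) 3-4(w=2)}
step 4: add edge 2-3 (w=8); MST = {0-1(w=3) 1-3(w=1) 2-3(w=8) 3-4(w=2)}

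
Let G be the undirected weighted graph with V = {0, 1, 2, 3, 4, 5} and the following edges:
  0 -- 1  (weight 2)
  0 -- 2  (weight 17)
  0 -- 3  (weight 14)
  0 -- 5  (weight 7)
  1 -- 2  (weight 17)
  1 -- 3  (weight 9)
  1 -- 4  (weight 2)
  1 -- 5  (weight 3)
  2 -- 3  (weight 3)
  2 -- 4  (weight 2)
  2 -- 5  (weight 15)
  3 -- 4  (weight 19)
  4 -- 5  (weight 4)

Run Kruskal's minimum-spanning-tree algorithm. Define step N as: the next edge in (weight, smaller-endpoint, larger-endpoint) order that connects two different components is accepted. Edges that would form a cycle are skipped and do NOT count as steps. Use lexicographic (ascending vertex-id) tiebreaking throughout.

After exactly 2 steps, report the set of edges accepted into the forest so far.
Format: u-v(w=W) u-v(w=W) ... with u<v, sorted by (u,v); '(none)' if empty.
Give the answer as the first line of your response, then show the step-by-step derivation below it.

0-1(w=2) 1-4(w=2)

step 1: add edge 0-1 (w=2); MST = {0-1(w=2)}
step 2: add edge 1-4 (w=2); MST = {0-1(w=2) 1-4(w=2)}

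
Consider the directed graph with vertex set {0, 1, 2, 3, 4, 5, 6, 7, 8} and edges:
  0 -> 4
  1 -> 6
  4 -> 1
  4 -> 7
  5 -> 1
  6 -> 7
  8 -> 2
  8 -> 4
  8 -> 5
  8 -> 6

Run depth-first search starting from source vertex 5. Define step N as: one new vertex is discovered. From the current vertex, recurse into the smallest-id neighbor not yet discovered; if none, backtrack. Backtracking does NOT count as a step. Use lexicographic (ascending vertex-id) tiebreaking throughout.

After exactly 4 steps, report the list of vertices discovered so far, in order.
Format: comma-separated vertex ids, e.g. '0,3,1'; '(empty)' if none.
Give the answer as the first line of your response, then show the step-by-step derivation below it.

5,1,6,7

step 1: discover 5; path=5; order=5
step 2: discover 1; path=5>1; order=5,1
step 3: discover 6; path=5>1>6; order=5,1,6
step 4: discover 7; path=5>1>6>7; order=5,1,6,7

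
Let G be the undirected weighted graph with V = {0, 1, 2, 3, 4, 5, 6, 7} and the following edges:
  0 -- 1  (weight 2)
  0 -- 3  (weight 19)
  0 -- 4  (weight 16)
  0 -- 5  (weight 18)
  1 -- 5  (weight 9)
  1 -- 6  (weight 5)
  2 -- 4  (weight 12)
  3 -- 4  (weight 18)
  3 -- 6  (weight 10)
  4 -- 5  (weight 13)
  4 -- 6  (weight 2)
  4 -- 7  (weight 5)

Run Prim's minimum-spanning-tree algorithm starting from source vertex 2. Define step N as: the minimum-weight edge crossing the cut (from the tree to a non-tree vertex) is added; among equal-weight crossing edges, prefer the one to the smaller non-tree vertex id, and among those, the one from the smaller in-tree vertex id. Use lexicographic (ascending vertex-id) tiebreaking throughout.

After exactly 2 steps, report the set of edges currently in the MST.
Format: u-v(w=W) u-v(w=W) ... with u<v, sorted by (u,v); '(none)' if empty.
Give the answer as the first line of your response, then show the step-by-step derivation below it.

2-4(w=12) 4-6(w=2)

step 1: add edge 2-4 (w=12); MST = {2-4(w=12)}
step 2: add edge 4-6 (w=2); MST = {2-4(w=12) 4-6(w=2)}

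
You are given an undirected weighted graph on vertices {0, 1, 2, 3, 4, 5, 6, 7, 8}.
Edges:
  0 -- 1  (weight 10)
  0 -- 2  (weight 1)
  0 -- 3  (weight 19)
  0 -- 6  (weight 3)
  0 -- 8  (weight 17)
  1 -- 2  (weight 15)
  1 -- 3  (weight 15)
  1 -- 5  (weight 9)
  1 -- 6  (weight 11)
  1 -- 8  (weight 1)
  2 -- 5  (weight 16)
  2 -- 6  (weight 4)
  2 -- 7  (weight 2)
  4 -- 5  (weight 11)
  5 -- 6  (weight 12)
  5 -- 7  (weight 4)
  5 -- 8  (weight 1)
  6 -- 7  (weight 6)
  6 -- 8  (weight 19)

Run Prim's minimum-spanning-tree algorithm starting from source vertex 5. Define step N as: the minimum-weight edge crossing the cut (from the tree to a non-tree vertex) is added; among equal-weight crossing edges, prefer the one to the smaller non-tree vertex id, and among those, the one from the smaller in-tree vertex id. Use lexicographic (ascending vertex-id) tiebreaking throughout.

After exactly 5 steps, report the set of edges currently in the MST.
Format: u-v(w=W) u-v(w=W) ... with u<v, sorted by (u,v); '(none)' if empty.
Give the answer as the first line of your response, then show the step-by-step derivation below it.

0-2(w=1) 1-8(w=1) 2-7(w=2) 5-7(w=4) 5-8(w=1)

step 1: add edge 5-8 (w=1); MST = {5-8(w=1)}
step 2: add edge 1-8 (w=1); MST = {1-8(w=1) 5-8(w=1)}
step 3: add edge 5-7 (w=4); MST = {1-8(w=1) 5-7(w=4) 5-8(w=1)}
step 4: add edge 2-7 (w=2); MST = {1-8(w=1) 2-7(w=2) 5-7(w=4) 5-8(w=1)}
step 5: add edge 0-2 (w=1); MST = {0-2(w=1) 1-8(w=1) 2-7(w=2) 5-7(w=4) 5-8(w=1)}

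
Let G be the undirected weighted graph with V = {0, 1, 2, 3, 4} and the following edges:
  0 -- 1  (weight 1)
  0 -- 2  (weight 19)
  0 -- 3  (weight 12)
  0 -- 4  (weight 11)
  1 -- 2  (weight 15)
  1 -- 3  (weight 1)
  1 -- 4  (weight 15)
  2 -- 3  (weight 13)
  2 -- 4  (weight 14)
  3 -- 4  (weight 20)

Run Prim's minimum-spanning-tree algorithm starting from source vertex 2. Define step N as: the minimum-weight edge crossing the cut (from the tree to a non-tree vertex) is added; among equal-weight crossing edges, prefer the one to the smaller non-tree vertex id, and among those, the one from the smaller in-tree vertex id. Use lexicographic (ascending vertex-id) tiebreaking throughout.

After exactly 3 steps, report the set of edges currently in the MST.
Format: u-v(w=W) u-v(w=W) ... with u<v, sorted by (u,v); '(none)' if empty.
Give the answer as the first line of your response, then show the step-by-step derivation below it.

0-1(w=1) 1-3(w=1) 2-3(w=13)

step 1: add edge 2-3 (w=13); MST = {2-3(w=13)}
step 2: add edge 1-3 (w=1); MST = {1-3(w=1) 2-3(w=13)}
step 3: add edge 0-1 (w=1); MST = {0-1(w=1) 1-3(w=1) 2-3(w=13)}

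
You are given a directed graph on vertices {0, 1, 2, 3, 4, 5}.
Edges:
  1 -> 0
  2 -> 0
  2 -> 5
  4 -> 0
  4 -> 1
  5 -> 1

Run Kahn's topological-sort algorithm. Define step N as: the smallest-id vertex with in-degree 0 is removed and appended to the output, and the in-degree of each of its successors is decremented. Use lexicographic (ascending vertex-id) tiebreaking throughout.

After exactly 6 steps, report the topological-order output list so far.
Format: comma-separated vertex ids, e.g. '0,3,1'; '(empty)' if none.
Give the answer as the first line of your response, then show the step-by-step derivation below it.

2,3,4,5,1,0

step 1: output 2; order=[2]; indeg=(2,2,0,0,0,0)
step 2: output 3; order=[2,3]; indeg=(2,2,0,0,0,0)
step 3: output 4; order=[2,3,4]; indeg=(1,1,0,0,0,0)
step 4: output 5; order=[2,3,4,5]; indeg=(1,0,0,0,0,0)
step 5: output 1; order=[2,3,4,5,1]; indeg=(0,0,0,0,0,0)
step 6: output 0; order=[2,3,4,5,1,0]; indeg=(0,0,0,0,0,0)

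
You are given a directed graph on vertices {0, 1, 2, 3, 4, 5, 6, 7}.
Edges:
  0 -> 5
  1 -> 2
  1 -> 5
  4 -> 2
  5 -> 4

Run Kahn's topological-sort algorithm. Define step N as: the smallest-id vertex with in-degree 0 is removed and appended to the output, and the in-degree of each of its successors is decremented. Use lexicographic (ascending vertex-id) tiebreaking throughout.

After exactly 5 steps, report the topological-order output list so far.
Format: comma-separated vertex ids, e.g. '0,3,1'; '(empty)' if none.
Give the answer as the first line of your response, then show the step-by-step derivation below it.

0,1,3,5,4

step 1: output 0; order=[0]; indeg=(0,0,2,0,1,1,0,0)
step 2: output 1; order=[0,1]; indeg=(0,0,1,0,1,0,0,0)
step 3: output 3; order=[0,1,3]; indeg=(0,0,1,0,1,0,0,0)
step 4: output 5; order=[0,1,3,5]; indeg=(0,0,1,0,0,0,0,0)
step 5: output 4; order=[0,1,3,5,4]; indeg=(0,0,0,0,0,0,0,0)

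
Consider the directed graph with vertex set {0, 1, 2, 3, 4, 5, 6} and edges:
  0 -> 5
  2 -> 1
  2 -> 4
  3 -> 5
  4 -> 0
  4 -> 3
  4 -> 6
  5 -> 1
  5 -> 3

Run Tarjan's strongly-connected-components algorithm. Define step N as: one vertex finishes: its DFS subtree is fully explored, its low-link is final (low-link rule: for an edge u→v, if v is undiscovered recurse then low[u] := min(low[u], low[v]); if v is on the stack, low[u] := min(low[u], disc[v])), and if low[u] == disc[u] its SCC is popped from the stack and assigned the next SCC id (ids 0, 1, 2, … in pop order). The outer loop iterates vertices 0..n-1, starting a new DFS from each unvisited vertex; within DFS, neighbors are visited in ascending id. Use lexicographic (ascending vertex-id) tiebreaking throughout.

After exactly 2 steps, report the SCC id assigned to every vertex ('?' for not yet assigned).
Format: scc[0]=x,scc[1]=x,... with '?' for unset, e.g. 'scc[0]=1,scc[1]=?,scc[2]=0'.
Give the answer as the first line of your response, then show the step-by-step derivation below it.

scc[0]=?,scc[1]=0,scc[2]=?,scc[3]=?,scc[4]=?,scc[5]=?,scc[6]=?

step 1: low=(low[0]=0,low[1]=2,low[2]=?,low[3]=?,low[4]=?,low[5]=1,low[6]=?); scc=(scc[0]=?,scc[1]=0,scc[2]=?,scc[3]=?,scc[4]=?,scc[5]=?,scc[6]=?)
step 2: low=(low[0]=0,low[1]=2,low[2]=?,low[3]=1,low[4]=?,low[5]=1,low[6]=?); scc=(scc[0]=?,scc[1]=0,scc[2]=?,scc[3]=?,scc[4]=?,scc[5]=?,scc[6]=?)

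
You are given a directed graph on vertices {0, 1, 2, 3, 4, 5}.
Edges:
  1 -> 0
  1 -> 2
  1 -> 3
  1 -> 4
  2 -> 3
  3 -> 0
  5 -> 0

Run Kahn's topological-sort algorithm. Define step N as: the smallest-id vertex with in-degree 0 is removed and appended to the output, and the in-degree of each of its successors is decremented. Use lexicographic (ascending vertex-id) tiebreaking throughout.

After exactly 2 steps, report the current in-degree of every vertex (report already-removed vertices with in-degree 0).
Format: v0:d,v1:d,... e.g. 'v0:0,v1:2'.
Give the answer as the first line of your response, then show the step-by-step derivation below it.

v0:2,v1:0,v2:0,v3:0,v4:0,v5:0

step 1: output 1; order=[1]; indeg=(2,0,0,1,0,0)
step 2: output 2; order=[1,2]; indeg=(2,0,0,0,0,0)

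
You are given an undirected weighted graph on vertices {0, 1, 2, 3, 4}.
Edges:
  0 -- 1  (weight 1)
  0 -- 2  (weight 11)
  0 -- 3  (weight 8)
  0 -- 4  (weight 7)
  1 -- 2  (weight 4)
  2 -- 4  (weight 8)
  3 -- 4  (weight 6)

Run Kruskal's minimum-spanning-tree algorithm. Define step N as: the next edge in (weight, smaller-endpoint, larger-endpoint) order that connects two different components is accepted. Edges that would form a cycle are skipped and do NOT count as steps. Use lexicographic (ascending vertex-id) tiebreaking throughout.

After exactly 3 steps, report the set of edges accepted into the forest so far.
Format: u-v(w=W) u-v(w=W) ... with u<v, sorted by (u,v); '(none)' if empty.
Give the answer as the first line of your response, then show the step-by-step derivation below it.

0-1(w=1) 1-2(w=4) 3-4(w=6)

step 1: add edge 0-1 (w=1); MST = {0-1(w=1)}
step 2: add edge 1-2 (w=4); MST = {0-1(w=1) 1-2(w=4)}
step 3: add edge 3-4 (w=6); MST = {0-1(w=1) 1-2(w=4) 3-4(w=6)}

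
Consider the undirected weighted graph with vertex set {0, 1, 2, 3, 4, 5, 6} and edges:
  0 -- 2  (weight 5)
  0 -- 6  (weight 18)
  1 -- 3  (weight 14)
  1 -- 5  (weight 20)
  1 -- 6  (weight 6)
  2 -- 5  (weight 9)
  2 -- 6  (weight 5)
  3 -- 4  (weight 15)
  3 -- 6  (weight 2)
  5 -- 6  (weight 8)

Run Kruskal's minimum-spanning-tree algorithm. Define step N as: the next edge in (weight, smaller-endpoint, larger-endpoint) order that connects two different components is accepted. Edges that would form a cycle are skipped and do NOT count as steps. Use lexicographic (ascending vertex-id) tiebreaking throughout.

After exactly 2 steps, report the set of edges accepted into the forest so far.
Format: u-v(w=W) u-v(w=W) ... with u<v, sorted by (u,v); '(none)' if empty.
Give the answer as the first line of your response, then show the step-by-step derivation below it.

0-2(w=5) 3-6(w=2)

step 1: add edge 3-6 (w=2); MST = {3-6(w=2)}
step 2: add edge 0-2 (w=5); MST = {0-2(w=5) 3-6(w=2)}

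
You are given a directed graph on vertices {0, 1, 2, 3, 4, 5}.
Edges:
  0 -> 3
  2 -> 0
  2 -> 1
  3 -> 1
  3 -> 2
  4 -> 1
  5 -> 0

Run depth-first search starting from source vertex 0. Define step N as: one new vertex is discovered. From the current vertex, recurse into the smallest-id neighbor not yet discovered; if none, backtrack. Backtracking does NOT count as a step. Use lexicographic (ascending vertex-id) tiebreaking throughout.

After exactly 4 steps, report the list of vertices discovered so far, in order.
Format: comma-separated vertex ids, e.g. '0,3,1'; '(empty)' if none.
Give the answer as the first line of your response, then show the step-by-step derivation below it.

0,3,1,2

step 1: discover 0; path=0; order=0
step 2: discover 3; path=0>3; order=0,3
step 3: discover 1; path=0>3>1; order=0,3,1
step 4: discover 2; path=0>3>2; order=0,3,1,2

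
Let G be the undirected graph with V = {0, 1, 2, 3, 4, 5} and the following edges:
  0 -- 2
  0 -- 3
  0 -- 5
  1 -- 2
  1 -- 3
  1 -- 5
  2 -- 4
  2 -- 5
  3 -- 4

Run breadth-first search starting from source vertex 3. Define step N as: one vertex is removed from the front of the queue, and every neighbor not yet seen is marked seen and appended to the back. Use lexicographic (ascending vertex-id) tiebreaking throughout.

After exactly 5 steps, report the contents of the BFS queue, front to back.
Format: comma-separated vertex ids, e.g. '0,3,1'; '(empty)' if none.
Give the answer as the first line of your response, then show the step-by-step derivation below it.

5

step 1: dequeue 3; queue=[0,1,4]; order=3
step 2: dequeue 0; queue=[1,4,2,5]; order=3,0
step 3: dequeue 1; queue=[4,2,5]; order=3,0,1
step 4: dequeue 4; queue=[2,5]; order=3,0,1,4
step 5: dequeue 2; queue=[5]; order=3,0,1,4,2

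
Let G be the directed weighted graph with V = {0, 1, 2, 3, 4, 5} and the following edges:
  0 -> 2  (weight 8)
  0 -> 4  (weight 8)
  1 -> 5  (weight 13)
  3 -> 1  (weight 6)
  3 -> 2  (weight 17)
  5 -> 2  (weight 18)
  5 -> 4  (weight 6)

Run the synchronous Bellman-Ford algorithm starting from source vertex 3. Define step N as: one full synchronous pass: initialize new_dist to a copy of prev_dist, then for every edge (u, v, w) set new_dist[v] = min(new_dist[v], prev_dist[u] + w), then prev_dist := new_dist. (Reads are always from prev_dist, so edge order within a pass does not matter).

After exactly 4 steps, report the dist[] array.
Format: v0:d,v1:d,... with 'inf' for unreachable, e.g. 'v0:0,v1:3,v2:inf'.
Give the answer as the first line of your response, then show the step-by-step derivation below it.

v0:inf,v1:6,v2:17,v3:0,v4:25,v5:19

step 1: dist = v0:inf,v1:6,v2:17,v3:0,v4:inf,v5:inf
step 2: dist = v0:inf,v1:6,v2:17,v3:0,v4:inf,v5:19
step 3: dist = v0:inf,v1:6,v2:17,v3:0,v4:25,v5:19
step 4: dist = v0:inf,v1:6,v2:17,v3:0,v4:25,v5:19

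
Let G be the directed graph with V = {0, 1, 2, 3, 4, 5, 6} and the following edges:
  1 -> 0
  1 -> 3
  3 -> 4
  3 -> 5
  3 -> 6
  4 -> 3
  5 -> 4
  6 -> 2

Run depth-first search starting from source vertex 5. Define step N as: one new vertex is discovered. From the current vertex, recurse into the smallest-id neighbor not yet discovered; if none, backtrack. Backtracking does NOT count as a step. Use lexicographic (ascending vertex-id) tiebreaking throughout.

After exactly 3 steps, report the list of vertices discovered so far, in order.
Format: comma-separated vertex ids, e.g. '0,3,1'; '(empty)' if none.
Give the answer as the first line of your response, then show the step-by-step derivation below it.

5,4,3

step 1: discover 5; path=5; order=5
step 2: discover 4; path=5>4; order=5,4
step 3: discover 3; path=5>4>3; order=5,4,3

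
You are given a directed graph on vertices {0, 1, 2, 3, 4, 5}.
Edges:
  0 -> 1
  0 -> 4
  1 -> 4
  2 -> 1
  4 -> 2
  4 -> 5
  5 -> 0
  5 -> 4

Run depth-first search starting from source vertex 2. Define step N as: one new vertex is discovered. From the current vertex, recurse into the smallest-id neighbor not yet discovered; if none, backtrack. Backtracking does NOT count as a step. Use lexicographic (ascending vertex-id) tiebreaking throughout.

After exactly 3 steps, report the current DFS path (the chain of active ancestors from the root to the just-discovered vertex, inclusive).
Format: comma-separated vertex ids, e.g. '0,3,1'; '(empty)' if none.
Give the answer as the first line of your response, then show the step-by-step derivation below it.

2,1,4

step 1: discover 2; path=2; order=2
step 2: discover 1; path=2>1; order=2,1
step 3: discover 4; path=2>1>4; order=2,1,4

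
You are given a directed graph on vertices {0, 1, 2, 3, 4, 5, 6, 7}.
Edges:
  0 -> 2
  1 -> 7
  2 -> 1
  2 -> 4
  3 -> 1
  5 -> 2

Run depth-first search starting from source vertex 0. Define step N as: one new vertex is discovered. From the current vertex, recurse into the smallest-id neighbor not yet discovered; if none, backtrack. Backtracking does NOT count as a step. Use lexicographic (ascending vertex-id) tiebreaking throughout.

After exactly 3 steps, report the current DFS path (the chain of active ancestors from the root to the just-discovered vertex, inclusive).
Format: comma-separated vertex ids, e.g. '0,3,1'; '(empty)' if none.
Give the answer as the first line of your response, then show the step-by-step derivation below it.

0,2,1

step 1: discover 0; path=0; order=0
step 2: discover 2; path=0>2; order=0,2
step 3: discover 1; path=0>2>1; order=0,2,1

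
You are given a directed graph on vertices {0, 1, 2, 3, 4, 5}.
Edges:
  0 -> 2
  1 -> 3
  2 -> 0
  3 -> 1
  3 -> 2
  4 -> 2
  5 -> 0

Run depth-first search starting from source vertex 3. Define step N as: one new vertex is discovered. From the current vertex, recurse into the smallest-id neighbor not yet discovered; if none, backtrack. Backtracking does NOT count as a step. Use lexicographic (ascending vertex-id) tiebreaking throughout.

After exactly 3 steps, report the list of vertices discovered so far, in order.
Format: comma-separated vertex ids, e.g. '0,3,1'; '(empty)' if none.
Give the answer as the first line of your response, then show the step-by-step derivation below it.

3,1,2

step 1: discover 3; path=3; order=3
step 2: discover 1; path=3>1; order=3,1
step 3: discover 2; path=3>2; order=3,1,2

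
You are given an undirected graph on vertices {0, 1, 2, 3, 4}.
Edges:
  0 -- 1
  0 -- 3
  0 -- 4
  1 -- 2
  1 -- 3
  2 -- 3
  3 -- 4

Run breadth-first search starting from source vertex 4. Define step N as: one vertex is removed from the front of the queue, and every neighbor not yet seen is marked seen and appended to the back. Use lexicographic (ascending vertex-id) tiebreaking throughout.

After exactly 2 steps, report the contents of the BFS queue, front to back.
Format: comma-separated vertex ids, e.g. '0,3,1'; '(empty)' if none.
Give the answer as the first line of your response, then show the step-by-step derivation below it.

3,1

step 1: dequeue 4; queue=[0,3]; order=4
step 2: dequeue 0; queue=[3,1]; order=4,0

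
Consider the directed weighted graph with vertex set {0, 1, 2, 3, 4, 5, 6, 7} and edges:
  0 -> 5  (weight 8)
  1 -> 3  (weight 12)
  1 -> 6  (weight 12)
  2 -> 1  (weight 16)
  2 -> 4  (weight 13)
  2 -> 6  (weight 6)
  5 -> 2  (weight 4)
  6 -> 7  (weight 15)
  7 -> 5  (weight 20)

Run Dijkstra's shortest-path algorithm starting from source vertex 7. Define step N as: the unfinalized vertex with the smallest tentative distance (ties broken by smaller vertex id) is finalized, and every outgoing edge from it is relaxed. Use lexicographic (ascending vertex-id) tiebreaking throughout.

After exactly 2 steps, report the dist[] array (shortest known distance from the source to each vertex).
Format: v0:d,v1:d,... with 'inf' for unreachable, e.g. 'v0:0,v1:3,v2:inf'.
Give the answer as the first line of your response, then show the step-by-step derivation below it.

v0:inf,v1:inf,v2:24,v3:inf,v4:inf,v5:20,v6:inf,v7:0

step 1: dist = v0:inf,v1:inf,v2:inf,v3:inf,v4:inf,v5:20,v6:inf,v7:0
step 2: dist = v0:inf,v1:inf,v2:24,v3:inf,v4:inf,v5:20,v6:inf,v7:0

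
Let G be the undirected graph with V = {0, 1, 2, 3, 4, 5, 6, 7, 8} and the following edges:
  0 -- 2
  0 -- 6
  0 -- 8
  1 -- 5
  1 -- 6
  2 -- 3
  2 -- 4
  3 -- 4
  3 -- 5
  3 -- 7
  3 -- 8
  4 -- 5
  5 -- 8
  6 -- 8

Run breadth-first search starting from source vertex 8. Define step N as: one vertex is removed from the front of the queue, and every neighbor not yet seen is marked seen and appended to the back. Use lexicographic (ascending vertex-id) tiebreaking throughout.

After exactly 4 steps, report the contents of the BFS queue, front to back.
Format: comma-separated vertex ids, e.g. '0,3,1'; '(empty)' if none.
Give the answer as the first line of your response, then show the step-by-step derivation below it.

6,2,4,7,1

step 1: dequeue 8; queue=[0,3,5,6]; order=8
step 2: dequeue 0; queue=[3,5,6,2]; order=8,0
step 3: dequeue 3; queue=[5,6,2,4,7]; order=8,0,3
step 4: dequeue 5; queue=[6,2,4,7,1]; order=8,0,3,5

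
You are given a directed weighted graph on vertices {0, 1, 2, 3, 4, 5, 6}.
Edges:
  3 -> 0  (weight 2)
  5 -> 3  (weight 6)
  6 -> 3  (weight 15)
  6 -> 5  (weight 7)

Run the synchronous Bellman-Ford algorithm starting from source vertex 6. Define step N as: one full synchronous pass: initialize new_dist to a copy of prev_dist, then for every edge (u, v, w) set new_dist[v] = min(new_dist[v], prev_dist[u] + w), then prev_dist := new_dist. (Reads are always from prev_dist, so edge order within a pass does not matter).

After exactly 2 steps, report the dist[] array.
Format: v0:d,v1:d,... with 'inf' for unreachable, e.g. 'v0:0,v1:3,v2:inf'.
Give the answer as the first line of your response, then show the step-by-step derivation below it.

v0:17,v1:inf,v2:inf,v3:13,v4:inf,v5:7,v6:0

step 1: dist = v0:inf,v1:inf,v2:inf,v3:15,v4:inf,v5:7,v6:0
step 2: dist = v0:17,v1:inf,v2:inf,v3:13,v4:inf,v5:7,v6:0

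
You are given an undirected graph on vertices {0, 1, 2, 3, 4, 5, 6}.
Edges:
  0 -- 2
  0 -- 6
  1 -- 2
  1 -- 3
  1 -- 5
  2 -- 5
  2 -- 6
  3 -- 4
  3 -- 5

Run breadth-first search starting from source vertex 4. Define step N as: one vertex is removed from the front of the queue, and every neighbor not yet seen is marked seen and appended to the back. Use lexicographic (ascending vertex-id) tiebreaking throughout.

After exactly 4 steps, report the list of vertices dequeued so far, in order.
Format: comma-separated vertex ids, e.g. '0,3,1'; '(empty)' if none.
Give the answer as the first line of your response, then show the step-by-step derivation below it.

4,3,1,5

step 1: dequeue 4; queue=[3]; order=4
step 2: dequeue 3; queue=[1,5]; order=4,3
step 3: dequeue 1; queue=[5,2]; order=4,3,1
step 4: dequeue 5; queue=[2]; order=4,3,1,5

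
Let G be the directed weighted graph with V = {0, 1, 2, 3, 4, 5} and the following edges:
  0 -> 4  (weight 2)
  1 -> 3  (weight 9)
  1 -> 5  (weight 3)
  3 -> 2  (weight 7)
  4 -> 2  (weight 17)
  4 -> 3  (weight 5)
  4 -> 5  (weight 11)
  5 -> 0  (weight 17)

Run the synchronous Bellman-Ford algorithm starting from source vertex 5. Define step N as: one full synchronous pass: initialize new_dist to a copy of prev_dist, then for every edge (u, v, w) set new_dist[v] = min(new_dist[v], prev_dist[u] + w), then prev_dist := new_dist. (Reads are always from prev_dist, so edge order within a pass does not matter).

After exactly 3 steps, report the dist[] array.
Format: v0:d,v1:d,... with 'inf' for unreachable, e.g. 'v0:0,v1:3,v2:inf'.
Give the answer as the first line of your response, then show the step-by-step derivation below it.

v0:17,v1:inf,v2:36,v3:24,v4:19,v5:0

step 1: dist = v0:17,v1:inf,v2:inf,v3:inf,v4:inf,v5:0
step 2: dist = v0:17,v1:inf,v2:inf,v3:inf,v4:19,v5:0
step 3: dist = v0:17,v1:inf,v2:36,v3:24,v4:19,v5:0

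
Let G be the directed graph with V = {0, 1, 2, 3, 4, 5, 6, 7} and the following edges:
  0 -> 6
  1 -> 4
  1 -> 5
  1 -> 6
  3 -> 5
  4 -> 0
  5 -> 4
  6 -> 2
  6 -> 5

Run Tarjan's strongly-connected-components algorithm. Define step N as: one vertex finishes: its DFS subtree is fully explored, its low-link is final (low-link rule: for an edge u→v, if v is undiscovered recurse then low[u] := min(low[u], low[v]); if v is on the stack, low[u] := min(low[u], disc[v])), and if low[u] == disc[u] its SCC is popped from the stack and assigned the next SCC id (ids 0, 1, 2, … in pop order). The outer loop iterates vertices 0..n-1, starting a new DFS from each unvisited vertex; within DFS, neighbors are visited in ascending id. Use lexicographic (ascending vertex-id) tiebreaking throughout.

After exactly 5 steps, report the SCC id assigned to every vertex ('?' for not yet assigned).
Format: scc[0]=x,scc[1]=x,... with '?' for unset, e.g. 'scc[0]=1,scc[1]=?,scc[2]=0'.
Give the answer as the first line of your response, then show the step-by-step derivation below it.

scc[0]=1,scc[1]=?,scc[2]=0,scc[3]=?,scc[4]=1,scc[5]=1,scc[6]=1,scc[7]=?

step 1: low=(low[0]=0,low[1]=?,low[2]=2,low[3]=?,low[4]=?,low[5]=?,low[6]=1,low[7]=?); scc=(scc[0]=?,scc[1]=?,scc[2]=0,scc[3]=?,scc[4]=?,scc[5]=?,scc[6]=?,scc[7]=?)
step 2: low=(low[0]=0,low[1]=?,low[2]=2,low[3]=?,low[4]=0,low[5]=3,low[6]=1,low[7]=?); scc=(scc[0]=?,scc[1]=?,scc[2]=0,scc[3]=?,scc[4]=?,scc[5]=?,scc[6]=?,scc[7]=?)
step 3: low=(low[0]=0,low[1]=?,low[2]=2,low[3]=?,low[4]=0,low[5]=0,low[6]=1,low[7]=?); scc=(scc[0]=?,scc[1]=?,scc[2]=0,scc[3]=?,scc[4]=?,scc[5]=?,scc[6]=?,scc[7]=?)
step 4: low=(low[0]=0,low[1]=?,low[2]=2,low[3]=?,low[4]=0,low[5]=0,low[6]=0,low[7]=?); scc=(scc[0]=?,scc[1]=?,scc[2]=0,scc[3]=?,scc[4]=?,scc[5]=?,scc[6]=?,scc[7]=?)
step 5: low=(low[0]=0,low[1]=?,low[2]=2,low[3]=?,low[4]=0,low[5]=0,low[6]=0,low[7]=?); scc=(scc[0]=1,scc[1]=?,scc[2]=0,scc[3]=?,scc[4]=1,scc[5]=1,scc[6]=1,scc[7]=?)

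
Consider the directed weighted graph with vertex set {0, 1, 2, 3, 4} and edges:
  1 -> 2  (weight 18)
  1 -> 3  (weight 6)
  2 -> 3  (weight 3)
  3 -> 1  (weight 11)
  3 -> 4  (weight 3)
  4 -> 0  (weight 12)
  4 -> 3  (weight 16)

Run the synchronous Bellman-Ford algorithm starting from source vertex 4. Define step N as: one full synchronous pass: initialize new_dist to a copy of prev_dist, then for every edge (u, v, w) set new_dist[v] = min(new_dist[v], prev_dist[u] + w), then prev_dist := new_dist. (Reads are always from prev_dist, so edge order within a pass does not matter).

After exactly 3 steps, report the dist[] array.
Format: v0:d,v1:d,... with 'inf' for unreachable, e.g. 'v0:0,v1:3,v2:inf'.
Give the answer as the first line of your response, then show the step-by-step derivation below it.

v0:12,v1:27,v2:45,v3:16,v4:0

step 1: dist = v0:12,v1:inf,v2:inf,v3:16,v4:0
step 2: dist = v0:12,v1:27,v2:inf,v3:16,v4:0
step 3: dist = v0:12,v1:27,v2:45,v3:16,v4:0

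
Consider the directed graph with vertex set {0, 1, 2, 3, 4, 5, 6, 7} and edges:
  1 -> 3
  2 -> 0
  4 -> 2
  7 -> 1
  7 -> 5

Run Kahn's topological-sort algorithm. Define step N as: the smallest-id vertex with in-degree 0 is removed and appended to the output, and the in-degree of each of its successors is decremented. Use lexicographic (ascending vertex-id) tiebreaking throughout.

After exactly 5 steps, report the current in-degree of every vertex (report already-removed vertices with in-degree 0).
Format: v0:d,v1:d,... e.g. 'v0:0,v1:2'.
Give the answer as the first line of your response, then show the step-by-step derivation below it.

v0:0,v1:0,v2:0,v3:1,v4:0,v5:0,v6:0,v7:0

step 1: output 4; order=[4]; indeg=(1,1,0,1,0,1,0,0)
step 2: output 2; order=[4,2]; indeg=(0,1,0,1,0,1,0,0)
step 3: output 0; order=[4,2,0]; indeg=(0,1,0,1,0,1,0,0)
step 4: output 6; order=[4,2,0,6]; indeg=(0,1,0,1,0,1,0,0)
step 5: output 7; order=[4,2,0,6,7]; indeg=(0,0,0,1,0,0,0,0)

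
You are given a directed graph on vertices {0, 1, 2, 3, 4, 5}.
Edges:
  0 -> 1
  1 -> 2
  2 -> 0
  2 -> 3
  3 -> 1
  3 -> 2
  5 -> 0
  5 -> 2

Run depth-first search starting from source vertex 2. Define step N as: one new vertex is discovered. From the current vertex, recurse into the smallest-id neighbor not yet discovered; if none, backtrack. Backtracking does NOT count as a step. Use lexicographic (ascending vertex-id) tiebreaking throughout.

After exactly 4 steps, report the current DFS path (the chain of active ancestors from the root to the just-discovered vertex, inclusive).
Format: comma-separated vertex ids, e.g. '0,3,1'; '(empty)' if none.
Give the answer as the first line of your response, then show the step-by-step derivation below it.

2,3

step 1: discover 2; path=2; order=2
step 2: discover 0; path=2>0; order=2,0
step 3: discover 1; path=2>0>1; order=2,0,1
step 4: discover 3; path=2>3; order=2,0,1,3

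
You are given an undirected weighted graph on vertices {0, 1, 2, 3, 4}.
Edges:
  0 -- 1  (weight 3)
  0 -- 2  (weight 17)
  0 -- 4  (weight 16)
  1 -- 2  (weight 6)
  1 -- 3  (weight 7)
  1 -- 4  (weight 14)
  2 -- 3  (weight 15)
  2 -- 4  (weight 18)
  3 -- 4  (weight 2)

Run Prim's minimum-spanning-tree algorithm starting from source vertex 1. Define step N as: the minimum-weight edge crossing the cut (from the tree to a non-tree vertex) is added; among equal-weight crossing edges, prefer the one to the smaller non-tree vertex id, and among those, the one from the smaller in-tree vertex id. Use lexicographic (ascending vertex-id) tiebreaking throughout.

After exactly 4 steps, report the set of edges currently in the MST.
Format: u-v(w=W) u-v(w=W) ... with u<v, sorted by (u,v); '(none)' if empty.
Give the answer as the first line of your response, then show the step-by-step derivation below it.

0-1(w=3) 1-2(w=6) 1-3(w=7) 3-4(w=2)

step 1: add edge 0-1 (w=3); MST = {0-1(w=3)}
step 2: add edge 1-2 (w=6); MST = {0-1(w=3) 1-2(w=6)}
step 3: add edge 1-3 (w=7); MST = {0-1(w=3) 1-2(w=6) 1-3(w=7)}
step 4: add edge 3-4 (w=2); MST = {0-1(w=3) 1-2(w=6) 1-3(w=7) 3-4(w=2)}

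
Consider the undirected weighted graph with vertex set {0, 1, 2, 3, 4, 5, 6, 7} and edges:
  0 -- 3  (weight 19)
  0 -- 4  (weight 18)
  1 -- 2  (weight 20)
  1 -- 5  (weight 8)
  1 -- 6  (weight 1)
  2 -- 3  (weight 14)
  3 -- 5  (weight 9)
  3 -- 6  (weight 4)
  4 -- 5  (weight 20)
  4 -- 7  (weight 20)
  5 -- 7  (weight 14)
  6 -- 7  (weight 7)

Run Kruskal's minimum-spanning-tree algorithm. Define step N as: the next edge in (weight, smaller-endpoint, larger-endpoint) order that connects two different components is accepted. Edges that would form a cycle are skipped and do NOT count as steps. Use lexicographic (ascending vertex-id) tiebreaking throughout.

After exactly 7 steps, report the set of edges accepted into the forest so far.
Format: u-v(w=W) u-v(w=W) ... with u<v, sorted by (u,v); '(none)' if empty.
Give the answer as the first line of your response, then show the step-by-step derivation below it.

0-3(w=19) 0-4(w=18) 1-5(w=8) 1-6(w=1) 2-3(w=14) 3-6(w=4) 6-7(w=7)

step 1: add edge 1-6 (w=1); MST = {1-6(w=1)}
step 2: add edge 3-6 (w=4); MST = {1-6(w=1) 3-6(w=4)}
step 3: add edge 6-7 (w=7); MST = {1-6(w=1) 3-6(w=4) 6-7(w=7)}
step 4: add edge 1-5 (w=8); MST = {1-5(w=8) 1-6(w=1) 3-6(w=4) 6-7(w=7)}
step 5: add edge 2-3 (w=14); MST = {1-5(w=8) 1-6(w=1) 2-3(w=14) 3-6(w=4) 6-7(w=7)}
step 6: add edge 0-4 (w=18); MST = {0-4(w=18) 1-5(w=8) 1-6(w=1) 2-3(w=14) 3-6(w=4) 6-7(w=7)}
step 7: add edge 0-3 (w=19); MST = {0-3(w=19) 0-4(w=18) 1-5(w=8) 1-6(w=1) 2-3(w=14) 3-6(w=4) 6-7(w=7)}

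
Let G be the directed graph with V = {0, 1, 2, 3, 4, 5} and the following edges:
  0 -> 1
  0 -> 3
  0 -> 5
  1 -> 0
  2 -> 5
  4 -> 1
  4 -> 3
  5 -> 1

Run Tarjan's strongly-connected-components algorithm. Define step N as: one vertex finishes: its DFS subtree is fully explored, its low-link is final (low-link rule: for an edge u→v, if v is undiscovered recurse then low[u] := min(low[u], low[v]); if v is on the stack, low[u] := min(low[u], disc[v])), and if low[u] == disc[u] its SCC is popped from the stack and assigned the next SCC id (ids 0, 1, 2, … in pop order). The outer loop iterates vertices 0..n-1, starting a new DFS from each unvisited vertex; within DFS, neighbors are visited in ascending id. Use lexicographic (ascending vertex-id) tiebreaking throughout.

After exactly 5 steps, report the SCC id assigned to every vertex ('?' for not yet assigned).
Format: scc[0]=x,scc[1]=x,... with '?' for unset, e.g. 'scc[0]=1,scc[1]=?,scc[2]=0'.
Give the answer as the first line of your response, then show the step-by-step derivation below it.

scc[0]=1,scc[1]=1,scc[2]=2,scc[3]=0,scc[4]=?,scc[5]=1

step 1: low=(low[0]=0,low[1]=0,low[2]=?,low[3]=?,low[4]=?,low[5]=?); scc=(scc[0]=?,scc[1]=?,scc[2]=?,scc[3]=?,scc[4]=?,scc[5]=?)
step 2: low=(low[0]=0,low[1]=0,low[2]=?,low[3]=2,low[4]=?,low[5]=?); scc=(scc[0]=?,scc[1]=?,scc[2]=?,scc[3]=0,scc[4]=?,scc[5]=?)
step 3: low=(low[0]=0,low[1]=0,low[2]=?,low[3]=2,low[4]=?,low[5]=1); scc=(scc[0]=?,scc[1]=?,scc[2]=?,scc[3]=0,scc[4]=?,scc[5]=?)
step 4: low=(low[0]=0,low[1]=0,low[2]=?,low[3]=2,low[4]=?,low[5]=1); scc=(scc[0]=1,scc[1]=1,scc[2]=?,scc[3]=0,scc[4]=?,scc[5]=1)
step 5: low=(low[0]=0,low[1]=0,low[2]=4,low[3]=2,low[4]=?,low[5]=1); scc=(scc[0]=1,scc[1]=1,scc[2]=2,scc[3]=0,scc[4]=?,scc[5]=1)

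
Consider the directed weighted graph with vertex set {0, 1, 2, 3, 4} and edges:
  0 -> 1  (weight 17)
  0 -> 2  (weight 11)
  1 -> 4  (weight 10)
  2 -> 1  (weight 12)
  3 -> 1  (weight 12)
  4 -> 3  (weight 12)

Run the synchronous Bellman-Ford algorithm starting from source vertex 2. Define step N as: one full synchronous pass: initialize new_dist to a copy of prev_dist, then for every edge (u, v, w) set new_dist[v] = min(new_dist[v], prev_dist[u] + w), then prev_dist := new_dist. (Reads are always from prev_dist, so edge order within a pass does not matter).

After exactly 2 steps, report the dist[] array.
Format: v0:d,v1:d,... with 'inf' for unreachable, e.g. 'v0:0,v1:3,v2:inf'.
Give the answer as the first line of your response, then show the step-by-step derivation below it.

v0:inf,v1:12,v2:0,v3:inf,v4:22

step 1: dist = v0:inf,v1:12,v2:0,v3:inf,v4:inf
step 2: dist = v0:inf,v1:12,v2:0,v3:inf,v4:22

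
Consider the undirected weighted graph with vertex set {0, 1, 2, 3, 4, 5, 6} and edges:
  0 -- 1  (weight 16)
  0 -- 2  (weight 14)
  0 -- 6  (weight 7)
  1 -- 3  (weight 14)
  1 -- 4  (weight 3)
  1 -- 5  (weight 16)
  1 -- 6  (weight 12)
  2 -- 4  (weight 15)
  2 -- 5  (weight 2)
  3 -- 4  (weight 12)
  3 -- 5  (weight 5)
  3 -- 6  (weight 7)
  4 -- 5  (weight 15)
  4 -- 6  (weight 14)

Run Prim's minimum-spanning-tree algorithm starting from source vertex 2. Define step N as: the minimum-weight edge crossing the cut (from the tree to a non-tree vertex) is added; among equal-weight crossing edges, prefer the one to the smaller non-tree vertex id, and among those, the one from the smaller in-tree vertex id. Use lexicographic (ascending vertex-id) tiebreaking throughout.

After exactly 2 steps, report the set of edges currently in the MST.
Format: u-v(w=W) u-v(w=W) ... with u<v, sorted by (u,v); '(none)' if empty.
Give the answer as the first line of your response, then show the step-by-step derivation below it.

2-5(w=2) 3-5(w=5)

step 1: add edge 2-5 (w=2); MST = {2-5(w=2)}
step 2: add edge 3-5 (w=5); MST = {2-5(w=2) 3-5(w=5)}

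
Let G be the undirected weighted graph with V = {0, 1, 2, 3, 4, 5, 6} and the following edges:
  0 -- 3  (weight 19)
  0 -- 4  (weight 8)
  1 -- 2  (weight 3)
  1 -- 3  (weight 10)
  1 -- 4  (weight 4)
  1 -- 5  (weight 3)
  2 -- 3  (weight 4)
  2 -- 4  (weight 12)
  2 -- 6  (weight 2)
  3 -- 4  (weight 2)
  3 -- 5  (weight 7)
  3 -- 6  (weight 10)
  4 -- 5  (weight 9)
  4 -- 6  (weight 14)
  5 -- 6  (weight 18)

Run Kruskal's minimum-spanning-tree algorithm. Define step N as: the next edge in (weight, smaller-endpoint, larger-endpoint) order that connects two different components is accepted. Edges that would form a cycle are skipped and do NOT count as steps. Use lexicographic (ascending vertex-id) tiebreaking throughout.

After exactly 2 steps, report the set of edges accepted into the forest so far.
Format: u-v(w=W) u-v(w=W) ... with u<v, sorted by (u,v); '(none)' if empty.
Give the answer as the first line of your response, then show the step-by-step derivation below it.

2-6(w=2) 3-4(w=2)

step 1: add edge 2-6 (w=2); MST = {2-6(w=2)}
step 2: add edge 3-4 (w=2); MST = {2-6(w=2) 3-4(w=2)}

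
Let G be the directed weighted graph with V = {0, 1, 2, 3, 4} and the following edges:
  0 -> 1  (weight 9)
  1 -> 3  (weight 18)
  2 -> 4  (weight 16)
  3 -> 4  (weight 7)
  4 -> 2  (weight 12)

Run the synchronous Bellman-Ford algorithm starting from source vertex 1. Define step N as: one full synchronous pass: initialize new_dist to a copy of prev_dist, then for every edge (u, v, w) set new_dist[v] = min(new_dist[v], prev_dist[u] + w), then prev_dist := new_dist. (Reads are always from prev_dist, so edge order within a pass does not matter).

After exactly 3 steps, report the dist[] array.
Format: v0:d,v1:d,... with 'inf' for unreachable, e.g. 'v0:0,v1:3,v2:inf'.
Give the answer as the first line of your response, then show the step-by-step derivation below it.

v0:inf,v1:0,v2:37,v3:18,v4:25

step 1: dist = v0:inf,v1:0,v2:inf,v3:18,v4:inf
step 2: dist = v0:inf,v1:0,v2:inf,v3:18,v4:25
step 3: dist = v0:inf,v1:0,v2:37,v3:18,v4:25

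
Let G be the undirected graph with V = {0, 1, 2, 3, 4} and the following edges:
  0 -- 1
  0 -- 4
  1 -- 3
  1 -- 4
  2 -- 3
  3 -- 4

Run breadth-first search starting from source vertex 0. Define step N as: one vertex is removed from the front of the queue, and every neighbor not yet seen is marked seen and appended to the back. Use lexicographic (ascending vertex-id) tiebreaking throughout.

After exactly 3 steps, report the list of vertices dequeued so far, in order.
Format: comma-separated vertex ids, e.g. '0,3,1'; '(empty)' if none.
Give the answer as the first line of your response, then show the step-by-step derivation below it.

0,1,4

step 1: dequeue 0; queue=[1,4]; order=0
step 2: dequeue 1; queue=[4,3]; order=0,1
step 3: dequeue 4; queue=[3]; order=0,1,4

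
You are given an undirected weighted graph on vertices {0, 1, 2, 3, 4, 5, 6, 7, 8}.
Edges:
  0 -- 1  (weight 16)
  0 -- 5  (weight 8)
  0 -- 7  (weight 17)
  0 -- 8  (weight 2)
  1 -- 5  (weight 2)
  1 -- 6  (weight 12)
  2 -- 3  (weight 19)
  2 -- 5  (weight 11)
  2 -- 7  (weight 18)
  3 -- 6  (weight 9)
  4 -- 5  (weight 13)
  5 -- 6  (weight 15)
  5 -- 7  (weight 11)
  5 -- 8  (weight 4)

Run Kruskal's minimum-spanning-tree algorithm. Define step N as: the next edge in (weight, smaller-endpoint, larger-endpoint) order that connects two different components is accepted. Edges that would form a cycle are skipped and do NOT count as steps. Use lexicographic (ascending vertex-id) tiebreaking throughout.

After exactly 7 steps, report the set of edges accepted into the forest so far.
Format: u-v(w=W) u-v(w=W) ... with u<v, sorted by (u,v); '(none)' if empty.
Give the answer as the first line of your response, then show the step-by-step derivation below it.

0-8(w=2) 1-5(w=2) 1-6(w=12) 2-5(w=11) 3-6(w=9) 5-7(w=11) 5-8(w=4)

step 1: add edge 0-8 (w=2); MST = {0-8(w=2)}
step 2: add edge 1-5 (w=2); MST = {0-8(w=2) 1-5(w=2)}
step 3: add edge 5-8 (w=4); MST = {0-8(w=2) 1-5(w=2) 5-8(w=4)}
step 4: add edge 3-6 (w=9); MST = {0-8(w=2) 1-5(w=2) 3-6(w=9) 5-8(w=4)}
step 5: add edge 2-5 (w=11); MST = {0-8(w=2) 1-5(w=2) 2-5(w=11) 3-6(w=9) 5-8(w=4)}
step 6: add edge 5-7 (w=11); MST = {0-8(w=2) 1-5(w=2) 2-5(w=11) 3-6(w=9) 5-7(w=11) 5-8(w=4)}
step 7: add edge 1-6 (w=12); MST = {0-8(w=2) 1-5(w=2) 1-6(w=12) 2-5(w=11) 3-6(w=9) 5-7(w=11) 5-8(w=4)}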